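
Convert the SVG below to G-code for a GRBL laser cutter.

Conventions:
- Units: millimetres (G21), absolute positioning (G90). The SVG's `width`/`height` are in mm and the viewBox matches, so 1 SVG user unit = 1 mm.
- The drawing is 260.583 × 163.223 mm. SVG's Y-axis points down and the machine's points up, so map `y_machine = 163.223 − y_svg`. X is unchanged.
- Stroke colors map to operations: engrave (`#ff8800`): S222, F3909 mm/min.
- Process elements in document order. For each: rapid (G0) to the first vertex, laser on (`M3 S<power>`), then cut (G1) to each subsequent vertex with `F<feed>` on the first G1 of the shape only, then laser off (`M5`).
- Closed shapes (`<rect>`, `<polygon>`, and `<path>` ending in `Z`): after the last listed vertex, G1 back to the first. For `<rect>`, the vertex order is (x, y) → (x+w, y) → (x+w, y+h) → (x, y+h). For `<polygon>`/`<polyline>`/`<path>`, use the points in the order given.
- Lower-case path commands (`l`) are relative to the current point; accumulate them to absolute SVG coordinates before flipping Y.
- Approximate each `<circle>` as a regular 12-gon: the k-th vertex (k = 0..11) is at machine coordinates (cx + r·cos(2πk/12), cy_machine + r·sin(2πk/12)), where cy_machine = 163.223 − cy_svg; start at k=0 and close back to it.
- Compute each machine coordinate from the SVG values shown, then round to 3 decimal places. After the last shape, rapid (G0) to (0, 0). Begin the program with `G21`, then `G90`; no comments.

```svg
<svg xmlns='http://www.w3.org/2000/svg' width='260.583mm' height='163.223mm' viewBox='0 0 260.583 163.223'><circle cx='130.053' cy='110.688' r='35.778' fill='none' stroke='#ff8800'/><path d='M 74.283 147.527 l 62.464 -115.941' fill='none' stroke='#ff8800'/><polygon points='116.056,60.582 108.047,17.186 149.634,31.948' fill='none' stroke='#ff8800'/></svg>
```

Since the viewBox matches the mm dimensions, user units are millimetres directly. The only transform is the Y-flip y_m = 163.223 − y_svg.

Shape 1 is a circle drawn with `<circle>`. Its stroke #ff8800 means engrave at S222, F3909. After flipping Y the toolpath is (165.831,52.535) → (161.038,70.424) → (147.942,83.520) → (130.053,88.313) → (112.164,83.520) → (99.068,70.424) → (94.275,52.535) → (99.068,34.646) → (112.164,21.550) → (130.053,16.757) → (147.942,21.550) → (161.038,34.646) → (165.831,52.535), returning to the start.

Shape 2 is a line segment drawn with `<path>`. Its stroke #ff8800 means engrave at S222, F3909. After flipping Y the toolpath is (74.283,15.696) → (136.747,131.637).

Shape 3 is a regular polygon drawn with `<polygon>`. Its stroke #ff8800 means engrave at S222, F3909. After flipping Y the toolpath is (116.056,102.641) → (108.047,146.037) → (149.634,131.275) → (116.056,102.641), returning to the start.

G21
G90
G0 X165.831 Y52.535
M3 S222
G1 X161.038 Y70.424 F3909
G1 X147.942 Y83.520
G1 X130.053 Y88.313
G1 X112.164 Y83.520
G1 X99.068 Y70.424
G1 X94.275 Y52.535
G1 X99.068 Y34.646
G1 X112.164 Y21.550
G1 X130.053 Y16.757
G1 X147.942 Y21.550
G1 X161.038 Y34.646
G1 X165.831 Y52.535
M5
G0 X74.283 Y15.696
M3 S222
G1 X136.747 Y131.637 F3909
M5
G0 X116.056 Y102.641
M3 S222
G1 X108.047 Y146.037 F3909
G1 X149.634 Y131.275
G1 X116.056 Y102.641
M5
G0 X0.000 Y0.000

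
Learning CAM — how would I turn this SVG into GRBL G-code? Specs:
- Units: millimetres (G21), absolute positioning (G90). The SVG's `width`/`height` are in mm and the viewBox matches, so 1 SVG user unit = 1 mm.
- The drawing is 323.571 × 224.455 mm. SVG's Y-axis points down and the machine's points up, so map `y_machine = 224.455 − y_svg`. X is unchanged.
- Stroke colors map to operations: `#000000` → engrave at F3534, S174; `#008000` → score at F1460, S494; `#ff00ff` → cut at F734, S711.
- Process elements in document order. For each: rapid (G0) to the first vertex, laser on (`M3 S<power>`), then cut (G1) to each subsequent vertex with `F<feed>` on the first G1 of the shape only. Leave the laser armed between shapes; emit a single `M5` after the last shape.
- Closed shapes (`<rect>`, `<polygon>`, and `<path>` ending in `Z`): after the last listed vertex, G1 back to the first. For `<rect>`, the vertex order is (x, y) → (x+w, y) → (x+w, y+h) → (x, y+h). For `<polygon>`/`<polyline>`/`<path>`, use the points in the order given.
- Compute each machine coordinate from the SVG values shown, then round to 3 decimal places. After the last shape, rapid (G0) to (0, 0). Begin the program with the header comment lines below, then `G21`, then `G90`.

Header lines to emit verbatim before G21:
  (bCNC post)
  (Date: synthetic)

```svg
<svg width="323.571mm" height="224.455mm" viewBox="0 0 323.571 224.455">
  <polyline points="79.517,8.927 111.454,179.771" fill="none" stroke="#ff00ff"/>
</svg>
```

(bCNC post)
(Date: synthetic)
G21
G90
G0 X79.517 Y215.528
M3 S711
G1 X111.454 Y44.684 F734
M5
G0 X0.000 Y0.000

viewBox `0 0 323.571 224.455` with mm width/height → 1 unit = 1 mm. Flip: y_m = 224.455 − y_svg.

**Shape 1** — `<polyline>` line segment, stroke `#ff00ff` → cut (S711, F734). Machine vertices: (79.517,215.528) → (111.454,44.684). Open path.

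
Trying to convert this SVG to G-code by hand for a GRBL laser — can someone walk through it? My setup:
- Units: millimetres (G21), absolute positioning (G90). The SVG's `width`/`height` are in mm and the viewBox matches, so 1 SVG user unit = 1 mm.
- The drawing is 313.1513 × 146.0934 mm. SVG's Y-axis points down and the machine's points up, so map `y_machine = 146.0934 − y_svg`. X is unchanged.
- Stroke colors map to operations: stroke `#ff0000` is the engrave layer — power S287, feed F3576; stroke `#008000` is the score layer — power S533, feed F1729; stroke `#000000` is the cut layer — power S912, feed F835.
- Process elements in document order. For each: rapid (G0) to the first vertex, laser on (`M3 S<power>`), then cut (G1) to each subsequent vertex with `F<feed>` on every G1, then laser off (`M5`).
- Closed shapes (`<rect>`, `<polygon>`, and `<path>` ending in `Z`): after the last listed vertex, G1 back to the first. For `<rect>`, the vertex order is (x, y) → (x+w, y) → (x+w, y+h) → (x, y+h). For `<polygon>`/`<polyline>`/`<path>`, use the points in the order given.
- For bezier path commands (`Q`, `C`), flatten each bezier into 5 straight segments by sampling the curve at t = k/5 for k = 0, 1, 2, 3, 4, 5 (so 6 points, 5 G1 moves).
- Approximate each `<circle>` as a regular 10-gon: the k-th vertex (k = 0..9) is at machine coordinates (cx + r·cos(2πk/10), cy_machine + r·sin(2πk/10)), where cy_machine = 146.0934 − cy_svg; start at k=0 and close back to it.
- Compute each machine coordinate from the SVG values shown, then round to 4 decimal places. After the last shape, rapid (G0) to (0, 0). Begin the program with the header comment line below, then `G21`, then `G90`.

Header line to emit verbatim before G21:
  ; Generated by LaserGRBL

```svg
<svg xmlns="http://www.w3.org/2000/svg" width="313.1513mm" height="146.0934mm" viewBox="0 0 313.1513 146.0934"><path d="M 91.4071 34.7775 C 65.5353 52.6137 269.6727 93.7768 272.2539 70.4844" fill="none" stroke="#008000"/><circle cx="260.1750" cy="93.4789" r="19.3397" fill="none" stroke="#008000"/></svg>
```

; Generated by LaserGRBL
G21
G90
G0 X91.4071 Y111.3159
M3 S533
G1 X100.0326 Y98.5172 F1729
G1 X143.1452 Y84.3336 F1729
G1 X200.0297 Y72.9787 F1729
G1 X249.9710 Y68.6660 F1729
G1 X272.2539 Y75.6090 F1729
M5
G0 X279.5147 Y52.6145
M3 S533
G1 X275.8211 Y63.9821 F1729
G1 X266.1513 Y71.0076 F1729
G1 X254.1987 Y71.0076 F1729
G1 X244.5289 Y63.9821 F1729
G1 X240.8353 Y52.6145 F1729
G1 X244.5289 Y41.2469 F1729
G1 X254.1987 Y34.2214 F1729
G1 X266.1513 Y34.2214 F1729
G1 X275.8211 Y41.2469 F1729
G1 X279.5147 Y52.6145 F1729
M5
G0 X0.0000 Y0.0000

1 u = 1 mm; y_m = 146.0934 − y.

[1] `<path>` cubic bezier, #008000→score S533 F1729: (91.4071,111.3159) → (100.0326,98.5172) → (143.1452,84.3336) → (200.0297,72.9787) → (249.9710,68.6660) → (272.2539,75.6090)

[2] `<circle>` circle, #008000→score S533 F1729: (279.5147,52.6145) → (275.8211,63.9821) → (266.1513,71.0076) → (254.1987,71.0076) → (244.5289,63.9821) → (240.8353,52.6145) → (244.5289,41.2469) → (254.1987,34.2214) → (266.1513,34.2214) → (275.8211,41.2469) → (279.5147,52.6145) (closed)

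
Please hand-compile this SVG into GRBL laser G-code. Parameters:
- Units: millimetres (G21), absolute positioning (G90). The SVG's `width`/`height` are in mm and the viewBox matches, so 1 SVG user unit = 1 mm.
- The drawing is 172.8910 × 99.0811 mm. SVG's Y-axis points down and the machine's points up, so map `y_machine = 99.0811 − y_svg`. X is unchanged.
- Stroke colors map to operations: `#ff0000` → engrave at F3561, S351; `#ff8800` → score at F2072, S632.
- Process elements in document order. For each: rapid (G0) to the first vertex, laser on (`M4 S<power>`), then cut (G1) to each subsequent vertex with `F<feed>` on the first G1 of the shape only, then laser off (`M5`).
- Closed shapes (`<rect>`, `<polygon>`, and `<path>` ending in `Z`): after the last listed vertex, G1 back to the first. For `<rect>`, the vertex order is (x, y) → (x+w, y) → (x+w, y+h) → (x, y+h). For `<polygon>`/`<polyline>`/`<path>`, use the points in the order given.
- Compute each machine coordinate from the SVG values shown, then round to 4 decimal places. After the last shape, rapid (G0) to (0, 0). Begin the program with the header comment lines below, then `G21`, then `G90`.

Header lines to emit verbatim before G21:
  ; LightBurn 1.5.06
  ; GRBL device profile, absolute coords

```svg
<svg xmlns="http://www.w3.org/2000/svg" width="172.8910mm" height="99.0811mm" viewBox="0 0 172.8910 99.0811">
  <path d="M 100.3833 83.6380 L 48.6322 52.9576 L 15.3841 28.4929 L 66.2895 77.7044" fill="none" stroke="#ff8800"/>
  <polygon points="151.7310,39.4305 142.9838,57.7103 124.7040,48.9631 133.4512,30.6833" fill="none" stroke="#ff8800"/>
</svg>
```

; LightBurn 1.5.06
; GRBL device profile, absolute coords
G21
G90
G0 X100.3833 Y15.4431
M4 S632
G1 X48.6322 Y46.1235 F2072
G1 X15.3841 Y70.5882
G1 X66.2895 Y21.3767
M5
G0 X151.7310 Y59.6506
M4 S632
G1 X142.9838 Y41.3708 F2072
G1 X124.7040 Y50.1180
G1 X133.4512 Y68.3978
G1 X151.7310 Y59.6506
M5
G0 X0.0000 Y0.0000

viewBox `0 0 172.8910 99.0811` with mm width/height → 1 unit = 1 mm. Flip: y_m = 99.0811 − y_svg.

**Shape 1** — `<path>` open polyline, stroke `#ff8800` → score (S632, F2072). Machine vertices: (100.3833,15.4431) → (48.6322,46.1235) → (15.3841,70.5882) → (66.2895,21.3767). Open path.

**Shape 2** — `<polygon>` regular polygon, stroke `#ff8800` → score (S632, F2072). Machine vertices: (151.7310,59.6506) → (142.9838,41.3708) → (124.7040,50.1180) → (133.4512,68.3978) → (151.7310,59.6506). Closed: final G1 returns to the first vertex.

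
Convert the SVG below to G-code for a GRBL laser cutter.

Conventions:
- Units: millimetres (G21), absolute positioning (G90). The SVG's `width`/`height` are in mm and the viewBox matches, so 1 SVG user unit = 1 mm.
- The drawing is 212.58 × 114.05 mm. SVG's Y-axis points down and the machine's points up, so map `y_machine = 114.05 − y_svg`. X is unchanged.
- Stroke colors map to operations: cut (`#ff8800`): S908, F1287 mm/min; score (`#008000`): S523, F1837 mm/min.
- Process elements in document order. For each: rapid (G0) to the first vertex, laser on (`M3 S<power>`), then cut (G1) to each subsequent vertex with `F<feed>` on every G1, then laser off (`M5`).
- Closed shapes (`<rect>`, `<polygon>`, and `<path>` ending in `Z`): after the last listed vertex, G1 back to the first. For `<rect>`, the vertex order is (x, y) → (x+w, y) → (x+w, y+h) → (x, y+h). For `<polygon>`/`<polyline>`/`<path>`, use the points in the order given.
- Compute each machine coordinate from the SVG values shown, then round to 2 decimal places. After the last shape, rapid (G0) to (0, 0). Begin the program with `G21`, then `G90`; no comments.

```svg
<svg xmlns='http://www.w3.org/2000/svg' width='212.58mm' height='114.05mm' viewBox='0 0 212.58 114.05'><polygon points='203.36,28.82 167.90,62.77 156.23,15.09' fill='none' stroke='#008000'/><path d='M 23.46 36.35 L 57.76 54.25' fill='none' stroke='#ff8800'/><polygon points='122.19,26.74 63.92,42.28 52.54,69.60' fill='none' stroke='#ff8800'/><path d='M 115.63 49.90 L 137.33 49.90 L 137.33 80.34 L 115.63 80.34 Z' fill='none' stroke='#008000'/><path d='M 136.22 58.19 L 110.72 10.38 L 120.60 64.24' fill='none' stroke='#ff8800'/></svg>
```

viewBox `0 0 212.58 114.05` with mm width/height → 1 unit = 1 mm. Flip: y_m = 114.05 − y_svg.

**Shape 1** — `<polygon>` regular polygon, stroke `#008000` → score (S523, F1837). Machine vertices: (203.36,85.23) → (167.90,51.28) → (156.23,98.96) → (203.36,85.23). Closed: final G1 returns to the first vertex.

**Shape 2** — `<path>` line segment, stroke `#ff8800` → cut (S908, F1287). Machine vertices: (23.46,77.70) → (57.76,59.80). Open path.

**Shape 3** — `<polygon>` closed polygon, stroke `#ff8800` → cut (S908, F1287). Machine vertices: (122.19,87.31) → (63.92,71.77) → (52.54,44.45) → (122.19,87.31). Closed: final G1 returns to the first vertex.

**Shape 4** — `<path>` rectangle, stroke `#008000` → score (S523, F1837). Machine vertices: (115.63,64.15) → (137.33,64.15) → (137.33,33.71) → (115.63,33.71) → (115.63,64.15). Closed: final G1 returns to the first vertex.

**Shape 5** — `<path>` open polyline, stroke `#ff8800` → cut (S908, F1287). Machine vertices: (136.22,55.86) → (110.72,103.67) → (120.60,49.81). Open path.

G21
G90
G0 X203.36 Y85.23
M3 S523
G1 X167.90 Y51.28 F1837
G1 X156.23 Y98.96 F1837
G1 X203.36 Y85.23 F1837
M5
G0 X23.46 Y77.70
M3 S908
G1 X57.76 Y59.80 F1287
M5
G0 X122.19 Y87.31
M3 S908
G1 X63.92 Y71.77 F1287
G1 X52.54 Y44.45 F1287
G1 X122.19 Y87.31 F1287
M5
G0 X115.63 Y64.15
M3 S523
G1 X137.33 Y64.15 F1837
G1 X137.33 Y33.71 F1837
G1 X115.63 Y33.71 F1837
G1 X115.63 Y64.15 F1837
M5
G0 X136.22 Y55.86
M3 S908
G1 X110.72 Y103.67 F1287
G1 X120.60 Y49.81 F1287
M5
G0 X0.00 Y0.00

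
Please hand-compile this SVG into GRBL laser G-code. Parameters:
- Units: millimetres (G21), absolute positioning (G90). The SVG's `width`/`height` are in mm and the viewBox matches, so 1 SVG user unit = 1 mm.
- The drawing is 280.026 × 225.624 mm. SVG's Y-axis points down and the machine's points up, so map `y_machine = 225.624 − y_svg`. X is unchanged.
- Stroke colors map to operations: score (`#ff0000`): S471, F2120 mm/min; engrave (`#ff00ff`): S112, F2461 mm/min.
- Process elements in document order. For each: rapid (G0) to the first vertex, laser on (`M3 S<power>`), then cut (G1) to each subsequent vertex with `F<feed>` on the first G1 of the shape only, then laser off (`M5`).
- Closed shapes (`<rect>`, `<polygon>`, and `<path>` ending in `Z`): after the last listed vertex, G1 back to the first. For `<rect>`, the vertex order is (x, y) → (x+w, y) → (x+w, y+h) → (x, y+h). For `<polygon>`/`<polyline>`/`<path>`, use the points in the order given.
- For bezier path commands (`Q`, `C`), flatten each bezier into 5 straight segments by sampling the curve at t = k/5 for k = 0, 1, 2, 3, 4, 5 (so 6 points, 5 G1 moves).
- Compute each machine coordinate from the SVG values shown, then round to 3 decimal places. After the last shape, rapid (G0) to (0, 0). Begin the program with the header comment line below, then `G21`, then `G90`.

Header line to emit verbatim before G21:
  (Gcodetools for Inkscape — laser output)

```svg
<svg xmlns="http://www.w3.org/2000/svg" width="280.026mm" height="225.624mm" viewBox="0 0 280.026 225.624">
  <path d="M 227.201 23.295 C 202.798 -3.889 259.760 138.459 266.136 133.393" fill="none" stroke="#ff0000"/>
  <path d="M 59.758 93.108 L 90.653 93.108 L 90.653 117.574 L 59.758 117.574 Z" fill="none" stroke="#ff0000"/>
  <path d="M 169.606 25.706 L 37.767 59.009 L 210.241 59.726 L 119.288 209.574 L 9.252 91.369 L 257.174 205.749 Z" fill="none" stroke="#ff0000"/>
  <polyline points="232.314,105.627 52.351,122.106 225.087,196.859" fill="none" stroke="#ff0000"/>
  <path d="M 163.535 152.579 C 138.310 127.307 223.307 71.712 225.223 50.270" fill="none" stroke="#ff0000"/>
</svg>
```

1 u = 1 mm; y_m = 225.624 − y.

[1] `<path>` cubic bezier, #ff0000→score S471 F2120: (227.201,202.329) → (221.267,200.831) → (228.528,173.859) → (242.648,136.626) → (257.296,104.346) → (266.136,92.231)

[2] `<path>` rectangle, #ff0000→score S471 F2120: (59.758,132.516) → (90.653,132.516) → (90.653,108.050) → (59.758,108.050) → (59.758,132.516) (closed)

[3] `<path>` closed polygon, #ff0000→score S471 F2120: (169.606,199.918) → (37.767,166.615) → (210.241,165.898) → (119.288,16.050) → (9.252,134.255) → (257.174,19.875) → (169.606,199.918) (closed)

[4] `<polyline>` open polyline, #ff0000→score S471 F2120: (232.314,119.997) → (52.351,103.518) → (225.087,28.765)

[5] `<path>` cubic bezier, #ff0000→score S471 F2120: (163.535,73.045) → (160.080,91.331) → (173.800,113.800) → (195.416,137.357) → (215.650,158.906) → (225.223,175.354)

(Gcodetools for Inkscape — laser output)
G21
G90
G0 X227.201 Y202.329
M3 S471
G1 X221.267 Y200.831 F2120
G1 X228.528 Y173.859
G1 X242.648 Y136.626
G1 X257.296 Y104.346
G1 X266.136 Y92.231
M5
G0 X59.758 Y132.516
M3 S471
G1 X90.653 Y132.516 F2120
G1 X90.653 Y108.050
G1 X59.758 Y108.050
G1 X59.758 Y132.516
M5
G0 X169.606 Y199.918
M3 S471
G1 X37.767 Y166.615 F2120
G1 X210.241 Y165.898
G1 X119.288 Y16.050
G1 X9.252 Y134.255
G1 X257.174 Y19.875
G1 X169.606 Y199.918
M5
G0 X232.314 Y119.997
M3 S471
G1 X52.351 Y103.518 F2120
G1 X225.087 Y28.765
M5
G0 X163.535 Y73.045
M3 S471
G1 X160.080 Y91.331 F2120
G1 X173.800 Y113.800
G1 X195.416 Y137.357
G1 X215.650 Y158.906
G1 X225.223 Y175.354
M5
G0 X0.000 Y0.000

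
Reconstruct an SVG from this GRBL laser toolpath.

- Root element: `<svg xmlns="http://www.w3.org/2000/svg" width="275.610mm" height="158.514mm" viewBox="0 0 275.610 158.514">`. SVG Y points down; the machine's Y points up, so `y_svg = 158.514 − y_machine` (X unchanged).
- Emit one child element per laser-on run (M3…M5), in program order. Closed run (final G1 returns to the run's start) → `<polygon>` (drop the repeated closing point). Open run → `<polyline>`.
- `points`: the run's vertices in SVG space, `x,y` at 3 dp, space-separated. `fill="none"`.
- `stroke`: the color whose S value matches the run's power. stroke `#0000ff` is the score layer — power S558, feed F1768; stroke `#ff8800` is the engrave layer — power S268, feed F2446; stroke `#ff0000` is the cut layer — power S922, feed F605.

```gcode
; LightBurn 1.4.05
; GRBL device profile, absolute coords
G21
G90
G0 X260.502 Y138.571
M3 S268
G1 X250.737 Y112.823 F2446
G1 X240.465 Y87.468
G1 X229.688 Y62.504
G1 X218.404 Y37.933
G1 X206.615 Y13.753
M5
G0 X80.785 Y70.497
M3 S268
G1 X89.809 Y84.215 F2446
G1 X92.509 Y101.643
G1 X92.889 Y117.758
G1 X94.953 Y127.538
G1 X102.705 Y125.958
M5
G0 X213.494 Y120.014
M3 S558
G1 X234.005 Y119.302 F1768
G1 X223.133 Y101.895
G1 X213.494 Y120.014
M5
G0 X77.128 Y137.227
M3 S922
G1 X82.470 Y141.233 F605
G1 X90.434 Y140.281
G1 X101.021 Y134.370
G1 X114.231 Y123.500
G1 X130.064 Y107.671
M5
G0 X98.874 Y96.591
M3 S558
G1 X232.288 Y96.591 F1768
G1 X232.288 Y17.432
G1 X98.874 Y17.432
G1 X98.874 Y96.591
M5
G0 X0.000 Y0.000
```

<svg xmlns="http://www.w3.org/2000/svg" width="275.610mm" height="158.514mm" viewBox="0 0 275.610 158.514">
  <polyline points="260.502,19.943 250.737,45.691 240.465,71.046 229.688,96.010 218.404,120.581 206.615,144.761" fill="none" stroke="#ff8800"/>
  <polyline points="80.785,88.017 89.809,74.299 92.509,56.871 92.889,40.756 94.953,30.976 102.705,32.556" fill="none" stroke="#ff8800"/>
  <polygon points="213.494,38.500 234.005,39.212 223.133,56.619" fill="none" stroke="#0000ff"/>
  <polyline points="77.128,21.287 82.470,17.281 90.434,18.233 101.021,24.144 114.231,35.014 130.064,50.843" fill="none" stroke="#ff0000"/>
  <polygon points="98.874,61.923 232.288,61.923 232.288,141.082 98.874,141.082" fill="none" stroke="#0000ff"/>
</svg>

y_svg = 158.514 − y_m.

[1] S268→`#ff8800` (engrave); open run; points: 260.502,19.943 250.737,45.691 240.465,71.046 229.688,96.010 218.404,120.581 206.615,144.761

[2] S268→`#ff8800` (engrave); open run; points: 80.785,88.017 89.809,74.299 92.509,56.871 92.889,40.756 94.953,30.976 102.705,32.556

[3] S558→`#0000ff` (score); closed run; points: 213.494,38.500 234.005,39.212 223.133,56.619

[4] S922→`#ff0000` (cut); open run; points: 77.128,21.287 82.470,17.281 90.434,18.233 101.021,24.144 114.231,35.014 130.064,50.843

[5] S558→`#0000ff` (score); closed run; points: 98.874,61.923 232.288,61.923 232.288,141.082 98.874,141.082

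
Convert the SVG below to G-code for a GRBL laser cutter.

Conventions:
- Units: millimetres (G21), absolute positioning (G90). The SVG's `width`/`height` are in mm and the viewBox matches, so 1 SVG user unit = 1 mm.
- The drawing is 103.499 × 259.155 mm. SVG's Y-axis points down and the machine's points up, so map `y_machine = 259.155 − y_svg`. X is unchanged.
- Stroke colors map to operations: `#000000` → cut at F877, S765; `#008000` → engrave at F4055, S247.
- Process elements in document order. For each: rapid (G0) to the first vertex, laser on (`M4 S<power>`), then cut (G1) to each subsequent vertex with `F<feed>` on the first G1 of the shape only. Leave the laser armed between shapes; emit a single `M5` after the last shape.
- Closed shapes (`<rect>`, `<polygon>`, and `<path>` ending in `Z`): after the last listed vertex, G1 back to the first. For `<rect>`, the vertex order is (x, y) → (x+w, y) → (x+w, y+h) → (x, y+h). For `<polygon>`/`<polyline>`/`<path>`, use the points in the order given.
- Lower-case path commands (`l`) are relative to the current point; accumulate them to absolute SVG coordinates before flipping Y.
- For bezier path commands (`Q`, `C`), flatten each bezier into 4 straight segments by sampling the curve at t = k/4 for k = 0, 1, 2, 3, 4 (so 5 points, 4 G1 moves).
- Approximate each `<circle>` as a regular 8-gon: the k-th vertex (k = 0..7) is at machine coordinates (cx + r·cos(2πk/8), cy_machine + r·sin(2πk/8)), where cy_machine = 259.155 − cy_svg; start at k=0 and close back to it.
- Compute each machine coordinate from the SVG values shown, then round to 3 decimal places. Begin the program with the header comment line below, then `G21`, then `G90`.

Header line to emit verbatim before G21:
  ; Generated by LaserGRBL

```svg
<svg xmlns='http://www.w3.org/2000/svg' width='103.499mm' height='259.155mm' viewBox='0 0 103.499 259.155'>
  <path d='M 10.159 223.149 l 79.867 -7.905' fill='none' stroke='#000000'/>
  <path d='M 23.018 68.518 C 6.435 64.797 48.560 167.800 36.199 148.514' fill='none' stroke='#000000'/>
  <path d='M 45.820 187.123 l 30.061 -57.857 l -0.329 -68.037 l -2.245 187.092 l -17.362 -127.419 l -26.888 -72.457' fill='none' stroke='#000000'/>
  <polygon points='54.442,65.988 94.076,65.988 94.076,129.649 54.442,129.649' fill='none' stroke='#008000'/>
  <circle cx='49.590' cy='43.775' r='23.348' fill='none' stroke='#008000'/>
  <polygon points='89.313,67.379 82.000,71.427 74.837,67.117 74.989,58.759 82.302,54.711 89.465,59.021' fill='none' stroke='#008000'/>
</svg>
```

; Generated by LaserGRBL
G21
G90
G0 X10.159 Y36.006
M4 S765
G1 X90.026 Y43.911 F877
G0 X23.018 Y190.637
M4 S765
G1 X19.820 Y176.995 F877
G1 X28.025 Y144.802
G1 X37.022 Y115.527
G1 X36.199 Y110.641
G0 X45.820 Y72.032
M4 S765
G1 X75.881 Y129.889 F877
G1 X75.552 Y197.926
G1 X73.307 Y10.834
G1 X55.945 Y138.253
G1 X29.057 Y210.710
G0 X54.442 Y193.167
M4 S247
G1 X94.076 Y193.167 F4055
G1 X94.076 Y129.506
G1 X54.442 Y129.506
G1 X54.442 Y193.167
G0 X72.938 Y215.380
M4 S247
G1 X66.100 Y231.890 F4055
G1 X49.590 Y238.728
G1 X33.080 Y231.890
G1 X26.242 Y215.380
G1 X33.080 Y198.870
G1 X49.590 Y192.032
G1 X66.100 Y198.870
G1 X72.938 Y215.380
G0 X89.313 Y191.776
M4 S247
G1 X82.000 Y187.728 F4055
G1 X74.837 Y192.038
G1 X74.989 Y200.396
G1 X82.302 Y204.444
G1 X89.465 Y200.134
G1 X89.313 Y191.776
M5

Since the viewBox matches the mm dimensions, user units are millimetres directly. The only transform is the Y-flip y_m = 259.155 − y_svg.

Shape 1 is a line segment drawn with `<path>`. Its stroke #000000 means cut at S765, F877. After flipping Y the toolpath is (10.159,36.006) → (90.026,43.911).

Shape 2 is a cubic bezier drawn with `<path>`. Its stroke #000000 means cut at S765, F877. After flipping Y the toolpath is (23.018,190.637) → (19.820,176.995) → (28.025,144.802) → (37.022,115.527) → (36.199,110.641).

Shape 3 is a open polyline drawn with `<path>`. Its stroke #000000 means cut at S765, F877. After flipping Y the toolpath is (45.820,72.032) → (75.881,129.889) → (75.552,197.926) → (73.307,10.834) → (55.945,138.253) → (29.057,210.710).

Shape 4 is a rectangle drawn with `<polygon>`. Its stroke #008000 means engrave at S247, F4055. After flipping Y the toolpath is (54.442,193.167) → (94.076,193.167) → (94.076,129.506) → (54.442,129.506) → (54.442,193.167), returning to the start.

Shape 5 is a circle drawn with `<circle>`. Its stroke #008000 means engrave at S247, F4055. After flipping Y the toolpath is (72.938,215.380) → (66.100,231.890) → (49.590,238.728) → (33.080,231.890) → (26.242,215.380) → (33.080,198.870) → (49.590,192.032) → (66.100,198.870) → (72.938,215.380), returning to the start.

Shape 6 is a regular polygon drawn with `<polygon>`. Its stroke #008000 means engrave at S247, F4055. After flipping Y the toolpath is (89.313,191.776) → (82.000,187.728) → (74.837,192.038) → (74.989,200.396) → (82.302,204.444) → (89.465,200.134) → (89.313,191.776), returning to the start.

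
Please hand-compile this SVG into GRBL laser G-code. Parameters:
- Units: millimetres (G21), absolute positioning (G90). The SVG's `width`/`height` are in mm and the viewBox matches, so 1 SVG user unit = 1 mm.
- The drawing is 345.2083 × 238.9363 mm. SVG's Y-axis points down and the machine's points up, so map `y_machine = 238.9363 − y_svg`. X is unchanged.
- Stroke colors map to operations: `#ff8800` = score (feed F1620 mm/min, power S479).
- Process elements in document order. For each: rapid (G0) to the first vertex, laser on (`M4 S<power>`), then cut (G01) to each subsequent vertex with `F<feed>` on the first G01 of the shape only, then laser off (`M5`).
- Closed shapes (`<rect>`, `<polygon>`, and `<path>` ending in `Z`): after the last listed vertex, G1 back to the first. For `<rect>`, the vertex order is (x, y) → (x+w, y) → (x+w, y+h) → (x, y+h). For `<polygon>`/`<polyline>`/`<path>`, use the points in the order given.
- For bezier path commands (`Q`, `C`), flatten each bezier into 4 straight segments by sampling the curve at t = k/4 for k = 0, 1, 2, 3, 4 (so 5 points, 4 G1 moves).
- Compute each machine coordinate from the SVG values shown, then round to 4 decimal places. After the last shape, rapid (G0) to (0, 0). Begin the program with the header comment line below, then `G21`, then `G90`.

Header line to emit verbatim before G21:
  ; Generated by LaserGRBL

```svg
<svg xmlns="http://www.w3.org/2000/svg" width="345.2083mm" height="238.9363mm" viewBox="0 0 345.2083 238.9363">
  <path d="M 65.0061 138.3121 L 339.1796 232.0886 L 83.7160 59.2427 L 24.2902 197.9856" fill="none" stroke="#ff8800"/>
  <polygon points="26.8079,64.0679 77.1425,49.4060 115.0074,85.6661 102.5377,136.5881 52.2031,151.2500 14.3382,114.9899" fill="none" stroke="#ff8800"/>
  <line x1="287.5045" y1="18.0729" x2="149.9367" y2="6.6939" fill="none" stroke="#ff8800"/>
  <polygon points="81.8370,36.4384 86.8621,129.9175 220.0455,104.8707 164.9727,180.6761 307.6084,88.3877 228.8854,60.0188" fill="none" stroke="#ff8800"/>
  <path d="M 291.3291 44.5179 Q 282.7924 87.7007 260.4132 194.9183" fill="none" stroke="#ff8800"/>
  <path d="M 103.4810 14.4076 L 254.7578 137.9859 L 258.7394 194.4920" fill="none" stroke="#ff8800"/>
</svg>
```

; Generated by LaserGRBL
G21
G90
G0 X65.0061 Y100.6242
M4 S479
G01 X339.1796 Y6.8477 F1620
G01 X83.7160 Y179.6936
G01 X24.2902 Y40.9507
M5
G0 X26.8079 Y174.8684
M4 S479
G01 X77.1425 Y189.5303 F1620
G01 X115.0074 Y153.2702
G01 X102.5377 Y102.3482
G01 X52.2031 Y87.6863
G01 X14.3382 Y123.9464
G01 X26.8079 Y174.8684
M5
G0 X287.5045 Y220.8634
M4 S479
G01 X149.9367 Y232.2424 F1620
M5
G0 X81.8370 Y202.4979
M4 S479
G01 X86.8621 Y109.0188 F1620
G01 X220.0455 Y134.0656
G01 X164.9727 Y58.2602
G01 X307.6084 Y150.5486
G01 X228.8854 Y178.9175
G01 X81.8370 Y202.4979
M5
G0 X291.3291 Y194.4184
M4 S479
G01 X286.1956 Y168.8248 F1620
G01 X279.3318 Y135.2269
G01 X270.7376 Y93.6246
G01 X260.4132 Y44.0180
M5
G0 X103.4810 Y224.5287
M4 S479
G01 X254.7578 Y100.9504 F1620
G01 X258.7394 Y44.4443
M5
G0 X0.0000 Y0.0000

Since the viewBox matches the mm dimensions, user units are millimetres directly. The only transform is the Y-flip y_m = 238.9363 − y_svg.

Shape 1 is a open polyline drawn with `<path>`. Its stroke #ff8800 means score at S479, F1620. After flipping Y the toolpath is (65.0061,100.6242) → (339.1796,6.8477) → (83.7160,179.6936) → (24.2902,40.9507).

Shape 2 is a regular polygon drawn with `<polygon>`. Its stroke #ff8800 means score at S479, F1620. After flipping Y the toolpath is (26.8079,174.8684) → (77.1425,189.5303) → (115.0074,153.2702) → (102.5377,102.3482) → (52.2031,87.6863) → (14.3382,123.9464) → (26.8079,174.8684), returning to the start.

Shape 3 is a line segment drawn with `<line>`. Its stroke #ff8800 means score at S479, F1620. After flipping Y the toolpath is (287.5045,220.8634) → (149.9367,232.2424).

Shape 4 is a closed polygon drawn with `<polygon>`. Its stroke #ff8800 means score at S479, F1620. After flipping Y the toolpath is (81.8370,202.4979) → (86.8621,109.0188) → (220.0455,134.0656) → (164.9727,58.2602) → (307.6084,150.5486) → (228.8854,178.9175) → (81.8370,202.4979), returning to the start.

Shape 5 is a quadratic bezier drawn with `<path>`. Its stroke #ff8800 means score at S479, F1620. After flipping Y the toolpath is (291.3291,194.4184) → (286.1956,168.8248) → (279.3318,135.2269) → (270.7376,93.6246) → (260.4132,44.0180).

Shape 6 is a open polyline drawn with `<path>`. Its stroke #ff8800 means score at S479, F1620. After flipping Y the toolpath is (103.4810,224.5287) → (254.7578,100.9504) → (258.7394,44.4443).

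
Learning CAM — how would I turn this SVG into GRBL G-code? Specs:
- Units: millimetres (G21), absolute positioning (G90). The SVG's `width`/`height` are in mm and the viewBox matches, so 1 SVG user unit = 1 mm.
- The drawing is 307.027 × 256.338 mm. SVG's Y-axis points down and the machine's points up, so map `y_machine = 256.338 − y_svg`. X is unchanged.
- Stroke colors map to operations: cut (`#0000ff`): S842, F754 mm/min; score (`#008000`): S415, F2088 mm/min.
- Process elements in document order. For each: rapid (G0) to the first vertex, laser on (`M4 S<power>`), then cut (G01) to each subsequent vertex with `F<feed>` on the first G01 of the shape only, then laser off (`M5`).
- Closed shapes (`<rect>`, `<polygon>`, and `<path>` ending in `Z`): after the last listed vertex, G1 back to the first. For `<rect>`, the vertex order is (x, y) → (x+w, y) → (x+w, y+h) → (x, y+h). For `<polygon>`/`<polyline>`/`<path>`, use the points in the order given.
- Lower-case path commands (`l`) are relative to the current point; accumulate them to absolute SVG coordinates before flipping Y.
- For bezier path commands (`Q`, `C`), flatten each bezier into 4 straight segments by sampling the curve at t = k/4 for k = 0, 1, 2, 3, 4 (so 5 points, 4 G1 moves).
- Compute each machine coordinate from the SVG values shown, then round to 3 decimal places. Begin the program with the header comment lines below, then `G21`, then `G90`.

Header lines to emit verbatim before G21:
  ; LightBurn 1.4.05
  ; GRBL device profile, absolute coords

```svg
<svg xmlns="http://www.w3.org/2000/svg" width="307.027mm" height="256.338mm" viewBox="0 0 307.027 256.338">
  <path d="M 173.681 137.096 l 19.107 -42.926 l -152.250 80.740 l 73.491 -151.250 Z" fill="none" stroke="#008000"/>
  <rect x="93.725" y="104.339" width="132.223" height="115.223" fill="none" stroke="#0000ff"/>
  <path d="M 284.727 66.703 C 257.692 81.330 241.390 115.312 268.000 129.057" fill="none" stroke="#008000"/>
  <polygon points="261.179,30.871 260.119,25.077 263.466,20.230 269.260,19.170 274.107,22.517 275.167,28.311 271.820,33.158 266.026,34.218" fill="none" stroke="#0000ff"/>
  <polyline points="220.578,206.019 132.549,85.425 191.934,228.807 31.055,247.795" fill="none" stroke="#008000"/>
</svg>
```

Since the viewBox matches the mm dimensions, user units are millimetres directly. The only transform is the Y-flip y_m = 256.338 − y_svg.

Shape 1 is a closed polygon drawn with `<path>`. Its stroke #008000 means score at S415, F2088. After flipping Y the toolpath is (173.681,119.242) → (192.788,162.168) → (40.538,81.428) → (114.029,232.678) → (173.681,119.242), returning to the start.

Shape 2 is a rectangle drawn with `<rect>`. Its stroke #0000ff means cut at S842, F754. After flipping Y the toolpath is (93.725,151.999) → (225.948,151.999) → (225.948,36.776) → (93.725,36.776) → (93.725,151.999), returning to the start.

Shape 3 is a cubic bezier drawn with `<path>`. Its stroke #008000 means score at S415, F2088. After flipping Y the toolpath is (284.727,189.635) → (266.966,175.654) → (256.247,158.127) → (255.586,140.766) → (268.000,127.281).

Shape 4 is a regular polygon drawn with `<polygon>`. Its stroke #0000ff means cut at S842, F754. After flipping Y the toolpath is (261.179,225.467) → (260.119,231.261) → (263.466,236.108) → (269.260,237.168) → (274.107,233.821) → (275.167,228.027) → (271.820,223.180) → (266.026,222.120) → (261.179,225.467), returning to the start.

Shape 5 is a open polyline drawn with `<polyline>`. Its stroke #008000 means score at S415, F2088. After flipping Y the toolpath is (220.578,50.319) → (132.549,170.913) → (191.934,27.531) → (31.055,8.543).

; LightBurn 1.4.05
; GRBL device profile, absolute coords
G21
G90
G0 X173.681 Y119.242
M4 S415
G01 X192.788 Y162.168 F2088
G01 X40.538 Y81.428
G01 X114.029 Y232.678
G01 X173.681 Y119.242
M5
G0 X93.725 Y151.999
M4 S842
G01 X225.948 Y151.999 F754
G01 X225.948 Y36.776
G01 X93.725 Y36.776
G01 X93.725 Y151.999
M5
G0 X284.727 Y189.635
M4 S415
G01 X266.966 Y175.654 F2088
G01 X256.247 Y158.127
G01 X255.586 Y140.766
G01 X268.000 Y127.281
M5
G0 X261.179 Y225.467
M4 S842
G01 X260.119 Y231.261 F754
G01 X263.466 Y236.108
G01 X269.260 Y237.168
G01 X274.107 Y233.821
G01 X275.167 Y228.027
G01 X271.820 Y223.180
G01 X266.026 Y222.120
G01 X261.179 Y225.467
M5
G0 X220.578 Y50.319
M4 S415
G01 X132.549 Y170.913 F2088
G01 X191.934 Y27.531
G01 X31.055 Y8.543
M5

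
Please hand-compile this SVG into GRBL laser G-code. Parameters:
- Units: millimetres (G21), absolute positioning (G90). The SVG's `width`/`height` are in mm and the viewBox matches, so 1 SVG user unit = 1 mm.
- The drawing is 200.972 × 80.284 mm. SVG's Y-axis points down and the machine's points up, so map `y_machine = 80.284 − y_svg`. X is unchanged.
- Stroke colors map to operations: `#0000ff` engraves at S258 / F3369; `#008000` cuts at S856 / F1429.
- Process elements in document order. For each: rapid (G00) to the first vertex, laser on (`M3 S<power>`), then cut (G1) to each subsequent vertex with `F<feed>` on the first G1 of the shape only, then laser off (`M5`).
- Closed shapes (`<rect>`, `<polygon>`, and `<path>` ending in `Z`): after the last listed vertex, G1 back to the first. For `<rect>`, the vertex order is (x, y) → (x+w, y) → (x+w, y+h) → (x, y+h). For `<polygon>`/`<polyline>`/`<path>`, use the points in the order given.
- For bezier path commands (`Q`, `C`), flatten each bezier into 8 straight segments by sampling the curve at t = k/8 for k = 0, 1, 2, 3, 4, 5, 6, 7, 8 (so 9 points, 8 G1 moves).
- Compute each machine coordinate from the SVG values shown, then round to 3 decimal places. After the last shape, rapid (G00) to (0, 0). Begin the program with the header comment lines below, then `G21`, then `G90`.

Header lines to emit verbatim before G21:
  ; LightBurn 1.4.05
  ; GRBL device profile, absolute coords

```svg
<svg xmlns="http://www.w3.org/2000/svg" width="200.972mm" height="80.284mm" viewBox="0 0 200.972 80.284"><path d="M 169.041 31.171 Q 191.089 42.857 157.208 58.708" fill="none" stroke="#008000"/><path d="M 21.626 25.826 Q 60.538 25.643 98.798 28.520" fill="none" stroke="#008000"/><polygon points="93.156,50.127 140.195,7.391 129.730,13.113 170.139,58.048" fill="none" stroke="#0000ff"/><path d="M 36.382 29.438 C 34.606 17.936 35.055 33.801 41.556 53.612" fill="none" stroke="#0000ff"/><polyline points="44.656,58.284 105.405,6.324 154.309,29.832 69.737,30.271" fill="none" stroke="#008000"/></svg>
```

viewBox `0 0 200.972 80.284` with mm width/height → 1 unit = 1 mm. Flip: y_m = 80.284 − y_svg.

**Shape 1** — `<path>` quadratic bezier, stroke `#008000` → cut (S856, F1429). Control points (SVG): P0=(169.041,31.171), P1=(191.089,42.857), P2=(157.208,58.708); sampled at t=k/8. Machine vertices: (169.041,49.113) → (173.679,46.126) → (176.569,43.010) → (177.712,39.763) → (177.107,36.386) → (174.754,32.879) → (170.653,29.241) → (164.804,25.474) → (157.208,21.576). Open path.

**Shape 2** — `<path>` quadratic bezier, stroke `#008000` → cut (S856, F1429). Control points (SVG): P0=(21.626,25.826), P1=(60.538,25.643), P2=(98.798,28.520); sampled at t=k/8. Machine vertices: (21.626,54.458) → (31.344,54.456) → (41.041,54.358) → (50.718,54.165) → (60.375,53.876) → (70.011,53.491) → (79.627,53.011) → (89.223,52.435) → (98.798,51.764). Open path.

**Shape 3** — `<polygon>` closed polygon, stroke `#0000ff` → engrave (S258, F3369). Machine vertices: (93.156,30.157) → (140.195,72.893) → (129.730,67.171) → (170.139,22.236) → (93.156,30.157). Closed: final G1 returns to the first vertex.

**Shape 4** — `<path>` cubic bezier, stroke `#0000ff` → engrave (S258, F3369). Control points (SVG): P0=(36.382,29.438), P1=(34.606,17.936), P2=(35.055,33.801), P3=(41.556,53.612); sampled at t=k/8. Machine vertices: (36.382,50.846) → (35.828,53.922) → (35.527,54.707) → (35.524,53.475) → (35.865,50.501) → (36.594,46.060) → (37.755,40.424) → (39.394,33.870) → (41.556,26.672). Open path.

**Shape 5** — `<polyline>` open polyline, stroke `#008000` → cut (S856, F1429). Machine vertices: (44.656,22.000) → (105.405,73.960) → (154.309,50.452) → (69.737,50.013). Open path.

; LightBurn 1.4.05
; GRBL device profile, absolute coords
G21
G90
G00 X169.041 Y49.113
M3 S856
G1 X173.679 Y46.126 F1429
G1 X176.569 Y43.010
G1 X177.712 Y39.763
G1 X177.107 Y36.386
G1 X174.754 Y32.879
G1 X170.653 Y29.241
G1 X164.804 Y25.474
G1 X157.208 Y21.576
M5
G00 X21.626 Y54.458
M3 S856
G1 X31.344 Y54.456 F1429
G1 X41.041 Y54.358
G1 X50.718 Y54.165
G1 X60.375 Y53.876
G1 X70.011 Y53.491
G1 X79.627 Y53.011
G1 X89.223 Y52.435
G1 X98.798 Y51.764
M5
G00 X93.156 Y30.157
M3 S258
G1 X140.195 Y72.893 F3369
G1 X129.730 Y67.171
G1 X170.139 Y22.236
G1 X93.156 Y30.157
M5
G00 X36.382 Y50.846
M3 S258
G1 X35.828 Y53.922 F3369
G1 X35.527 Y54.707
G1 X35.524 Y53.475
G1 X35.865 Y50.501
G1 X36.594 Y46.060
G1 X37.755 Y40.424
G1 X39.394 Y33.870
G1 X41.556 Y26.672
M5
G00 X44.656 Y22.000
M3 S856
G1 X105.405 Y73.960 F1429
G1 X154.309 Y50.452
G1 X69.737 Y50.013
M5
G00 X0.000 Y0.000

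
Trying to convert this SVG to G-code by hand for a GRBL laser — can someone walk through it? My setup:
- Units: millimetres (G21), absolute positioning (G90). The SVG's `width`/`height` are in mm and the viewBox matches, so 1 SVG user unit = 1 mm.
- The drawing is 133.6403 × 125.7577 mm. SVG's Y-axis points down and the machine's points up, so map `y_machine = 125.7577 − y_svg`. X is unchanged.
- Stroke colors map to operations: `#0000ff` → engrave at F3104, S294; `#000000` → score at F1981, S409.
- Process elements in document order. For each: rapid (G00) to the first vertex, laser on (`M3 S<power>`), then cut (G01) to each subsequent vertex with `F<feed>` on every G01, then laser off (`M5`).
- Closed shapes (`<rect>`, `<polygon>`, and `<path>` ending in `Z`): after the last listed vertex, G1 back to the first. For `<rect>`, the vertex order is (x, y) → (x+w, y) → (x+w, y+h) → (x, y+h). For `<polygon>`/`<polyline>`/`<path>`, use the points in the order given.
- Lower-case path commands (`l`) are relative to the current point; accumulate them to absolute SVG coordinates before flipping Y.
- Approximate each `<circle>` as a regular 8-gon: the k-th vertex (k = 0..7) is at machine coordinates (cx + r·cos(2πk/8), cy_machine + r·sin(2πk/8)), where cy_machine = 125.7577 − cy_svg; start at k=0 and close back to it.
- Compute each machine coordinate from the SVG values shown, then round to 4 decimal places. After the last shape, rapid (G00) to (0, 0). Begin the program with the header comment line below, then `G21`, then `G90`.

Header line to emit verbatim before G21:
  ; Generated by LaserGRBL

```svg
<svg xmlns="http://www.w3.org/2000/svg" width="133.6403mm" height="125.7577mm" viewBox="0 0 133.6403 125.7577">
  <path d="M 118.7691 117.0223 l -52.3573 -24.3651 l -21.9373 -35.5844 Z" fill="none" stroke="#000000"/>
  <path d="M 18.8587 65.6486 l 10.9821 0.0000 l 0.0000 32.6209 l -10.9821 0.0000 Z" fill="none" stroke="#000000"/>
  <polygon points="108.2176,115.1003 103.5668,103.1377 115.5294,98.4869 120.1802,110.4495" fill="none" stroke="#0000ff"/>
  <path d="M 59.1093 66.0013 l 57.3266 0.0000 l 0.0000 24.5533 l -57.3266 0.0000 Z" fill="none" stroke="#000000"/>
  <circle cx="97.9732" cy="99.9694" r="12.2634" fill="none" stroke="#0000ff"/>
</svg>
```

1 u = 1 mm; y_m = 125.7577 − y.

[1] `<path>` closed polygon, #000000→score S409 F1981: (118.7691,8.7354) → (66.4118,33.1005) → (44.4745,68.6849) → (118.7691,8.7354) (closed)

[2] `<path>` rectangle, #000000→score S409 F1981: (18.8587,60.1091) → (29.8408,60.1091) → (29.8408,27.4882) → (18.8587,27.4882) → (18.8587,60.1091) (closed)

[3] `<polygon>` regular polygon, #0000ff→engrave S294 F3104: (108.2176,10.6574) → (103.5668,22.6200) → (115.5294,27.2708) → (120.1802,15.3082) → (108.2176,10.6574) (closed)

[4] `<path>` rectangle, #000000→score S409 F1981: (59.1093,59.7564) → (116.4359,59.7564) → (116.4359,35.2031) → (59.1093,35.2031) → (59.1093,59.7564) (closed)

[5] `<circle>` circle, #0000ff→engrave S294 F3104: (110.2366,25.7883) → (106.6447,34.4598) → (97.9732,38.0517) → (89.3017,34.4598) → (85.7098,25.7883) → (89.3017,17.1168) → (97.9732,13.5249) → (106.6447,17.1168) → (110.2366,25.7883) (closed)

; Generated by LaserGRBL
G21
G90
G00 X118.7691 Y8.7354
M3 S409
G01 X66.4118 Y33.1005 F1981
G01 X44.4745 Y68.6849 F1981
G01 X118.7691 Y8.7354 F1981
M5
G00 X18.8587 Y60.1091
M3 S409
G01 X29.8408 Y60.1091 F1981
G01 X29.8408 Y27.4882 F1981
G01 X18.8587 Y27.4882 F1981
G01 X18.8587 Y60.1091 F1981
M5
G00 X108.2176 Y10.6574
M3 S294
G01 X103.5668 Y22.6200 F3104
G01 X115.5294 Y27.2708 F3104
G01 X120.1802 Y15.3082 F3104
G01 X108.2176 Y10.6574 F3104
M5
G00 X59.1093 Y59.7564
M3 S409
G01 X116.4359 Y59.7564 F1981
G01 X116.4359 Y35.2031 F1981
G01 X59.1093 Y35.2031 F1981
G01 X59.1093 Y59.7564 F1981
M5
G00 X110.2366 Y25.7883
M3 S294
G01 X106.6447 Y34.4598 F3104
G01 X97.9732 Y38.0517 F3104
G01 X89.3017 Y34.4598 F3104
G01 X85.7098 Y25.7883 F3104
G01 X89.3017 Y17.1168 F3104
G01 X97.9732 Y13.5249 F3104
G01 X106.6447 Y17.1168 F3104
G01 X110.2366 Y25.7883 F3104
M5
G00 X0.0000 Y0.0000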